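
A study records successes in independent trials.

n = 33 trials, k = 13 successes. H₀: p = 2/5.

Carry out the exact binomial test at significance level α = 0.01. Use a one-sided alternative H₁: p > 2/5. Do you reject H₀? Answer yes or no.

Exact binomial: n=33, k=13, p₀=2/5=0.4000
P(X≥13) from Σ C(n,i)·p₀^i·(1−p₀)^(n−i)
p-value (one-sided, H₁ greater) = 0.59359
At α=0.01: p ≥ α → fail to reject H₀

reject H₀: no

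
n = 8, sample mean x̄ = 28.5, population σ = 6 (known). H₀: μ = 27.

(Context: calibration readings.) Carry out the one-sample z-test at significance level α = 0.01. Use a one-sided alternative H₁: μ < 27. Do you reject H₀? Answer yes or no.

SE = σ/√n = 6/√8 = 2.1213
z = (x̄−μ₀)/SE = (28.5−27)/2.1213 = 0.7071
p-value (one-sided, H₁ less) = 0.76025
At α=0.01: p ≥ α → fail to reject H₀

reject H₀: no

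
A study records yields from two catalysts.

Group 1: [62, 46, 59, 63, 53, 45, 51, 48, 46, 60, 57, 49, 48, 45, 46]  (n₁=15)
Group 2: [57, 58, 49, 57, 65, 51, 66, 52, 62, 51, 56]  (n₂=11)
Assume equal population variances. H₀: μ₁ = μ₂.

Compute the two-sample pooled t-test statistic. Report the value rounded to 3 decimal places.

test statistic = -1.957

x̄₁=51.867, s₁=6.589, n₁=15
x̄₂=56.727, s₂=5.764, n₂=11
s_p² = [14·6.589² + 10·5.764²]/24 = 39.1631
SE = √(s_p²·(1/15+1/11)) = 2.4842
t = (51.867−56.727)/2.4842 = -1.9566
df = 24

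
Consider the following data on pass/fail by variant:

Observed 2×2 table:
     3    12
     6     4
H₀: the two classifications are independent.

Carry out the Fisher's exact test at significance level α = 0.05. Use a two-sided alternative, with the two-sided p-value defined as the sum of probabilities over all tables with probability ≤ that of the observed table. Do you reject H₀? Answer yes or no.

reject H₀: no

Margins: r₁=15, r₂=10, c₁=9, c₂=16, n=25
p_obs = C(15,3)·C(10,6)/C(25,9); sum pmf over tables with pmf ≤ p_obs
p-value (two-sided) = 0.08722
At α=0.05: p ≥ α → fail to reject H₀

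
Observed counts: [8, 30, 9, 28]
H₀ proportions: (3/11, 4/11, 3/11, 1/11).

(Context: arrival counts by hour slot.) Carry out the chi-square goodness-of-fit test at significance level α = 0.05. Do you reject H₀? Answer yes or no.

reject H₀: yes

n = 75; E_i = n·p_i = [20.45, 27.27, 20.45, 6.82]
χ² = (8−20.45)²/20.45 + (30−27.27)²/27.27 + (9−20.45)²/20.45 + (28−6.82)²/6.82 = 80.0756
df = 3
p-value (upper-tail) = 0.00000
At α=0.05: p < α → reject H₀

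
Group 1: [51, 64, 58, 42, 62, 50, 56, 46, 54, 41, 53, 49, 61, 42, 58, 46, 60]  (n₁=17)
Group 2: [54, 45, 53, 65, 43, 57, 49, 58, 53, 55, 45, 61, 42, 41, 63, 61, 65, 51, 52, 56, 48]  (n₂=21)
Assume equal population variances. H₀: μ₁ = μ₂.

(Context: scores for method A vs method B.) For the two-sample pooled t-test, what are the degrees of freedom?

df = n₁ + n₂ − 2 = 17 + 21 − 2 = 36

degrees of freedom = 36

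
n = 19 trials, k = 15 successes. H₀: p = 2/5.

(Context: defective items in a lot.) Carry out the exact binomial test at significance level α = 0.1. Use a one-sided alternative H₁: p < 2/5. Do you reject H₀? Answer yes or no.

Exact binomial: n=19, k=15, p₀=2/5=0.4000
P(X≤15) from Σ C(n,i)·p₀^i·(1−p₀)^(n−i)
p-value (one-sided, H₁ less) = 0.99990
At α=0.1: p ≥ α → fail to reject H₀

reject H₀: no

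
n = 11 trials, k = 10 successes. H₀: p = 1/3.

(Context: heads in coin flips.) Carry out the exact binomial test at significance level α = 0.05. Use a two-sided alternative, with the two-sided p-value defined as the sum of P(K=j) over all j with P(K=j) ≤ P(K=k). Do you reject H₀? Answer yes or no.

Exact binomial: n=11, k=10, p₀=1/3=0.3333
P(X=j) = C(n,j)·p₀^j·(1−p₀)^(n−j); p = Σ P(X=j) over j with P(X=j) ≤ P(X=10)
p-value (two-sided) = 0.00013
At α=0.05: p < α → reject H₀

reject H₀: yes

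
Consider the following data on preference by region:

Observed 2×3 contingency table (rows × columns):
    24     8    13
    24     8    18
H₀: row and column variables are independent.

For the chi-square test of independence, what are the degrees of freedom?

degrees of freedom = 2

df = (r−1)(c−1) = (2−1)·(3−1) = 2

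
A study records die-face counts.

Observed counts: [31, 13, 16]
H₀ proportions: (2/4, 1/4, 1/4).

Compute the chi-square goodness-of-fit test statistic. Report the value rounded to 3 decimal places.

test statistic = 0.367

n = 60; E_i = n·p_i = [30.00, 15.00, 15.00]
χ² = (31−30.00)²/30.00 + (13−15.00)²/15.00 + (16−15.00)²/15.00 = 0.3667
df = 2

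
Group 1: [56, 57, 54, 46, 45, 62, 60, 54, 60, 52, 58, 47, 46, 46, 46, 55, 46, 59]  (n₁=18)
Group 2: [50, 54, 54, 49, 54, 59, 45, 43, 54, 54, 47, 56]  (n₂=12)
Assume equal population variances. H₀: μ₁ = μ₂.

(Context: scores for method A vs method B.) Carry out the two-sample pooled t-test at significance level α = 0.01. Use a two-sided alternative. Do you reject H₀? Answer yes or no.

reject H₀: no

x̄₁=52.722, s₁=6.018, n₁=18
x̄₂=51.583, s₂=4.776, n₂=12
s_p² = [17·6.018² + 11·4.776²]/28 = 30.9474
SE = √(s_p²·(1/18+1/12)) = 2.0732
t = (52.722−51.583)/2.0732 = 0.5493
df = 28
p-value (two-sided) = 0.58713
At α=0.01: p ≥ α → fail to reject H₀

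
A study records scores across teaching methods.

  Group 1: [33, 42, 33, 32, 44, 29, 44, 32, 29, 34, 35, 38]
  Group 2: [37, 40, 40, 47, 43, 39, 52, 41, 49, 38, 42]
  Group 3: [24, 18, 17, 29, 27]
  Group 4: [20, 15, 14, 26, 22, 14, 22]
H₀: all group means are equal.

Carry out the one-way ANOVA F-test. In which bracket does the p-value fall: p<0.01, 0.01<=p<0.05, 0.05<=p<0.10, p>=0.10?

Group means [35.42, 42.55, 23.00, 19.00], grand mean 32.600
SSB = Σnᵢ(x̄ᵢ−x̄)² = 2938.756; SSW = ΣΣ(x−x̄ᵢ)² = 795.644
MSB = 2938.756/3 = 979.5854; MSW = 795.644/31 = 25.6659
F = MSB/MSW = 38.1668
df = (3, 31)
p-value (upper-tail) = 0.00000
→ bracket: p<0.01

p-value bracket: p<0.01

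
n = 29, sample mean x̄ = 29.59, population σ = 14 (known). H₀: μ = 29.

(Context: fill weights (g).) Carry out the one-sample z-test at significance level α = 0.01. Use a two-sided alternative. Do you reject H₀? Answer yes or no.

SE = σ/√n = 14/√29 = 2.5997
z = (x̄−μ₀)/SE = (29.59−29)/2.5997 = 0.2269
p-value (two-sided) = 0.82047
At α=0.01: p ≥ α → fail to reject H₀

reject H₀: no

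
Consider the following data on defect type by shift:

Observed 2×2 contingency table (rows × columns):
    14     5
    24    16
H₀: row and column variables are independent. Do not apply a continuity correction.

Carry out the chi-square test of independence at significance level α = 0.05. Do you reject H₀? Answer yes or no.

Row totals [19, 40], col totals [38, 21], n=59
χ² = (14−12.24)²/12.24 + (5−6.76)²/6.76 + (24−25.76)²/25.76 + (16−14.24)²/14.24 = 1.0522
df = 1
p-value (upper-tail) = 0.30500
At α=0.05: p ≥ α → fail to reject H₀

reject H₀: no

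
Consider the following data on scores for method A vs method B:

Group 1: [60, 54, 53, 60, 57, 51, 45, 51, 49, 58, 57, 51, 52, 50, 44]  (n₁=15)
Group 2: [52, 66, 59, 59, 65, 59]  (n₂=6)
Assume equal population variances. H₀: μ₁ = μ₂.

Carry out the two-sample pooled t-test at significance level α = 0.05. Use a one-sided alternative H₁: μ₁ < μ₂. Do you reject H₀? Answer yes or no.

reject H₀: yes

x̄₁=52.800, s₁=4.916, n₁=15
x̄₂=60.000, s₂=5.060, n₂=6
s_p² = [14·4.916² + 5·5.060²]/19 = 24.5474
SE = √(s_p²·(1/15+1/6)) = 2.3933
t = (52.800−60.000)/2.3933 = -3.0084
df = 19
p-value (one-sided, H₁ less) = 0.00361
At α=0.05: p < α → reject H₀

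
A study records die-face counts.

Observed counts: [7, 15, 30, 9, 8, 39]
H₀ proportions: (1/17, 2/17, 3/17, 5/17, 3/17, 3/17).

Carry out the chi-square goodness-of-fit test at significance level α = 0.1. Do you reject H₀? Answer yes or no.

n = 108; E_i = n·p_i = [6.35, 12.71, 19.06, 31.76, 19.06, 19.06]
χ² = (7−6.35)²/6.35 + (15−12.71)²/12.71 + (30−19.06)²/19.06 + (9−31.76)²/31.76 + (8−19.06)²/19.06 + (39−19.06)²/19.06 = 50.3571
df = 5
p-value (upper-tail) = 0.00000
At α=0.1: p < α → reject H₀

reject H₀: yes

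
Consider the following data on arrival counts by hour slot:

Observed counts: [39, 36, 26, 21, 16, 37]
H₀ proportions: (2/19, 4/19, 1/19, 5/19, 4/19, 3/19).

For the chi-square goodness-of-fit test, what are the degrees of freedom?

degrees of freedom = 5

df = k − 1 = 6 − 1 = 5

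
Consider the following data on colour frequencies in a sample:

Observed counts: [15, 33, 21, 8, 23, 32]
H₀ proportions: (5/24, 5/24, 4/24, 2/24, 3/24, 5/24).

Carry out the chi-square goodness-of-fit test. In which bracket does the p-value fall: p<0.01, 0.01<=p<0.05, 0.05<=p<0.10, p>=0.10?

p-value bracket: 0.05<=p<0.10

n = 132; E_i = n·p_i = [27.50, 27.50, 22.00, 11.00, 16.50, 27.50]
χ² = (15−27.50)²/27.50 + (33−27.50)²/27.50 + (21−22.00)²/22.00 + (8−11.00)²/11.00 + (23−16.50)²/16.50 + (32−27.50)²/27.50 = 10.9424
df = 5
p-value (upper-tail) = 0.05253
→ bracket: 0.05<=p<0.10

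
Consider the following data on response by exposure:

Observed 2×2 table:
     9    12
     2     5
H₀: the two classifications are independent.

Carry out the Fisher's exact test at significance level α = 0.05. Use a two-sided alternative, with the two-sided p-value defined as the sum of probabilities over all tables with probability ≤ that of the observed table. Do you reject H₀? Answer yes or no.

Margins: r₁=21, r₂=7, c₁=11, c₂=17, n=28
p_obs = C(21,9)·C(7,2)/C(28,11); sum pmf over tables with pmf ≤ p_obs
p-value (two-sided) = 0.66834
At α=0.05: p ≥ α → fail to reject H₀

reject H₀: no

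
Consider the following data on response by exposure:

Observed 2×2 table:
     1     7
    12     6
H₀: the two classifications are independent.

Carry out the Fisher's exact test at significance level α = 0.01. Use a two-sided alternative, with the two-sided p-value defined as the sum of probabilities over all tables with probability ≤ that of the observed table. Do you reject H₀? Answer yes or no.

Margins: r₁=8, r₂=18, c₁=13, c₂=13, n=26
p_obs = C(8,1)·C(18,12)/C(26,13); sum pmf over tables with pmf ≤ p_obs
p-value (two-sided) = 0.03021
At α=0.01: p ≥ α → fail to reject H₀

reject H₀: no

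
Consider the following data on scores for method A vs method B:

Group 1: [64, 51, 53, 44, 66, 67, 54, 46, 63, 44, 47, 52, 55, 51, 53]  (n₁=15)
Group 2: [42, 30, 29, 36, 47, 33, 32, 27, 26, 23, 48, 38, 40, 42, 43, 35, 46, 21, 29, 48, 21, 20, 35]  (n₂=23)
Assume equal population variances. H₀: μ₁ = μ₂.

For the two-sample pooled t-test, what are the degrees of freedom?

df = n₁ + n₂ − 2 = 15 + 23 − 2 = 36

degrees of freedom = 36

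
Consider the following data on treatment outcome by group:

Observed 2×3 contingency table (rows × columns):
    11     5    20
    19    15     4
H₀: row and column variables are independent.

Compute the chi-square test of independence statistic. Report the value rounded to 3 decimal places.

test statistic = 17.759

Row totals [36, 38], col totals [30, 20, 24], n=74
χ² = (11−14.59)²/14.59 + (5−9.73)²/9.73 + (20−11.68)²/11.68 + (19−15.41)²/15.41 + (15−10.27)²/10.27 + (4−12.32)²/12.32 = 17.7589
df = 2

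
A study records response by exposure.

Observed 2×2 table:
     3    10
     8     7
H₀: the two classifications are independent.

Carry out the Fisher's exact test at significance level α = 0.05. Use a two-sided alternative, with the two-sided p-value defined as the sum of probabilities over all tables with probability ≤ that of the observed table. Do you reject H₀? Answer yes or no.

Margins: r₁=13, r₂=15, c₁=11, c₂=17, n=28
p_obs = C(13,3)·C(15,8)/C(28,11); sum pmf over tables with pmf ≤ p_obs
p-value (two-sided) = 0.13673
At α=0.05: p ≥ α → fail to reject H₀

reject H₀: no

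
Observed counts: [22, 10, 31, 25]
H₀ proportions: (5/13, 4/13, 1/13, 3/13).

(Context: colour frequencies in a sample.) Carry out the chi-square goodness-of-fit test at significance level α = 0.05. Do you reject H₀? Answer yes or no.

n = 88; E_i = n·p_i = [33.85, 27.08, 6.77, 20.31]
χ² = (22−33.85)²/33.85 + (10−27.08)²/27.08 + (31−6.77)²/6.77 + (25−20.31)²/20.31 = 102.7356
df = 3
p-value (upper-tail) = 0.00000
At α=0.05: p < α → reject H₀

reject H₀: yes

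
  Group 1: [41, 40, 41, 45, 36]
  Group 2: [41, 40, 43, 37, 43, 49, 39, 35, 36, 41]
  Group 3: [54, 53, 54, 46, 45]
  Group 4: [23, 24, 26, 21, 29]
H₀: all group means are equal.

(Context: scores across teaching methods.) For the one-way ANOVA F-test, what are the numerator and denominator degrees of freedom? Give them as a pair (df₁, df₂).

k = 4 groups, N = 25 total
df = (k−1, N−k) = (4−1, 25−4) = (3, 21)

degrees of freedom = [3, 21]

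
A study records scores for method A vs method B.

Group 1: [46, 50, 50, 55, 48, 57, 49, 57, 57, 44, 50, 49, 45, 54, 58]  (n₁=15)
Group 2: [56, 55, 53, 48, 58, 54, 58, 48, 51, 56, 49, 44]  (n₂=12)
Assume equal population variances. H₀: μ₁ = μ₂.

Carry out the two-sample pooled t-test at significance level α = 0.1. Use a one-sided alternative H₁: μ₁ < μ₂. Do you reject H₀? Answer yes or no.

reject H₀: no

x̄₁=51.267, s₁=4.713, n₁=15
x̄₂=52.500, s₂=4.482, n₂=12
s_p² = [14·4.713² + 11·4.482²]/25 = 21.2773
SE = √(s_p²·(1/15+1/12)) = 1.7865
t = (51.267−52.500)/1.7865 = -0.6904
df = 25
p-value (one-sided, H₁ less) = 0.24816
At α=0.1: p ≥ α → fail to reject H₀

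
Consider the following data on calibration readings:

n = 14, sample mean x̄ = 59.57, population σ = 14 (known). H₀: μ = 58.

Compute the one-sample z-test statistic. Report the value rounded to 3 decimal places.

test statistic = 0.420

SE = σ/√n = 14/√14 = 3.7417
z = (x̄−μ₀)/SE = (59.57−58)/3.7417 = 0.4196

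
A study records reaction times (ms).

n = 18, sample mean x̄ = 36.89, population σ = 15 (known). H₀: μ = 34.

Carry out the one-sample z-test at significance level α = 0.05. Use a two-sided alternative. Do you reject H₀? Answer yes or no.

SE = σ/√n = 15/√18 = 3.5355
z = (x̄−μ₀)/SE = (36.89−34)/3.5355 = 0.8174
p-value (two-sided) = 0.41369
At α=0.05: p ≥ α → fail to reject H₀

reject H₀: no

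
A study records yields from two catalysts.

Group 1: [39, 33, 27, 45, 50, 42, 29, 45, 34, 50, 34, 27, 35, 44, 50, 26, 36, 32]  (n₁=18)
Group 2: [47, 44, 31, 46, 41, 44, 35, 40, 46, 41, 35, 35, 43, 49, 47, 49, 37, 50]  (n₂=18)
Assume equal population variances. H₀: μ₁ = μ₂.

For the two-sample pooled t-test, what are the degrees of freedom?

df = n₁ + n₂ − 2 = 18 + 18 − 2 = 34

degrees of freedom = 34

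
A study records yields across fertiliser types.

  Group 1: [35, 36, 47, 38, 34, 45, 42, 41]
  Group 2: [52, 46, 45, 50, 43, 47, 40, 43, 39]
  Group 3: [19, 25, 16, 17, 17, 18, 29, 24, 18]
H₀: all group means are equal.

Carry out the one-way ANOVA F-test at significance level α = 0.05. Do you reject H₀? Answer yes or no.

Group means [39.75, 45.00, 20.33], grand mean 34.846
SSB = Σnᵢ(x̄ᵢ−x̄)² = 3015.885; SSW = ΣΣ(x−x̄ᵢ)² = 471.500
MSB = 3015.885/2 = 1507.9423; MSW = 471.500/23 = 20.5000
F = MSB/MSW = 73.5582
df = (2, 23)
p-value (upper-tail) = 0.00000
At α=0.05: p < α → reject H₀

reject H₀: yes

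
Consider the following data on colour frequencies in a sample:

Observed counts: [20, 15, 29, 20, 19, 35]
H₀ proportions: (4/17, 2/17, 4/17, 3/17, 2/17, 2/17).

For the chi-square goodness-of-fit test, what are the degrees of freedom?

degrees of freedom = 5

df = k − 1 = 6 − 1 = 5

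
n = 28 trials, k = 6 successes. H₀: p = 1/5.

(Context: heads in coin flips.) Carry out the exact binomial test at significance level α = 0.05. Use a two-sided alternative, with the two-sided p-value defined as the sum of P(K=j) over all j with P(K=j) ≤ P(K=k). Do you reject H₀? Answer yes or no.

reject H₀: no

Exact binomial: n=28, k=6, p₀=1/5=0.2000
P(X=j) = C(n,j)·p₀^j·(1−p₀)^(n−j); p = Σ P(X=j) over j with P(X=j) ≤ P(X=6)
p-value (two-sided) = 0.81435
At α=0.05: p ≥ α → fail to reject H₀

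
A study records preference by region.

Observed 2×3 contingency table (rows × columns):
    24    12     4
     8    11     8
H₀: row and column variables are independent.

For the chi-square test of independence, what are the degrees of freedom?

df = (r−1)(c−1) = (2−1)·(3−1) = 2

degrees of freedom = 2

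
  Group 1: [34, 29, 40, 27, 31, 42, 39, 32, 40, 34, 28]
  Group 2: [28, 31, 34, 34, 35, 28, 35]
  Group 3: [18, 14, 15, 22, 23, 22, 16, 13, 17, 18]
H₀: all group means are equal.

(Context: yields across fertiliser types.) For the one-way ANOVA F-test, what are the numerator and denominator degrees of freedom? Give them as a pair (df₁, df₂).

k = 3 groups, N = 28 total
df = (k−1, N−k) = (3−1, 28−3) = (2, 25)

degrees of freedom = [2, 25]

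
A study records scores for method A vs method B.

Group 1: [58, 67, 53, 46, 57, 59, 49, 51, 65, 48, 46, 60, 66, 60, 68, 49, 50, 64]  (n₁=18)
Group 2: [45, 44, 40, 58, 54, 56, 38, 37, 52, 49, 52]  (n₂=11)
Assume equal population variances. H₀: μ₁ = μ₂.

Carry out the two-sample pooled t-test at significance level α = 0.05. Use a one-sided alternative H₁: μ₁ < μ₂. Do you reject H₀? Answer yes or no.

reject H₀: no

x̄₁=56.444, s₁=7.610, n₁=18
x̄₂=47.727, s₂=7.363, n₂=11
s_p² = [17·7.610² + 10·7.363²]/27 = 56.5417
SE = √(s_p²·(1/18+1/11)) = 2.8777
t = (56.444−47.727)/2.8777 = 3.0292
df = 27
p-value (one-sided, H₁ less) = 0.99733
At α=0.05: p ≥ α → fail to reject H₀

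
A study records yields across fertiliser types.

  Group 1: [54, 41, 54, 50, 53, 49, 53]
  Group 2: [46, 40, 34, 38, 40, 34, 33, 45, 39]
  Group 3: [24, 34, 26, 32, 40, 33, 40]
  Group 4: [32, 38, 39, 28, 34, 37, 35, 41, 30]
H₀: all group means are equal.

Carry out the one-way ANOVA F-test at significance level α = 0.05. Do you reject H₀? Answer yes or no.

reject H₀: yes

Group means [50.57, 38.78, 32.71, 34.89], grand mean 38.938
SSB = Σnᵢ(x̄ᵢ−x̄)² = 1366.288; SSW = ΣΣ(x−x̄ᵢ)² = 681.587
MSB = 1366.288/3 = 455.4292; MSW = 681.587/28 = 24.3424
F = MSB/MSW = 18.7093
df = (3, 28)
p-value (upper-tail) = 0.00000
At α=0.05: p < α → reject H₀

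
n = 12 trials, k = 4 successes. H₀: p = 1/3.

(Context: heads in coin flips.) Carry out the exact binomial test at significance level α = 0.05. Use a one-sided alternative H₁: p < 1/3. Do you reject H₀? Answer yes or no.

Exact binomial: n=12, k=4, p₀=1/3=0.3333
P(X≤4) from Σ C(n,i)·p₀^i·(1−p₀)^(n−i)
p-value (one-sided, H₁ less) = 0.63152
At α=0.05: p ≥ α → fail to reject H₀

reject H₀: no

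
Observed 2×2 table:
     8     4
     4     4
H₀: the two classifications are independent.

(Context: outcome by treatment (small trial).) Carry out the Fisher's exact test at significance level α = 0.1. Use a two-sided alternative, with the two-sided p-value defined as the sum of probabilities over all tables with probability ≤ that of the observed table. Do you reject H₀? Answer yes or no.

reject H₀: no

Margins: r₁=12, r₂=8, c₁=12, c₂=8, n=20
p_obs = C(12,8)·C(8,4)/C(20,12); sum pmf over tables with pmf ≤ p_obs
p-value (two-sided) = 0.64792
At α=0.1: p ≥ α → fail to reject H₀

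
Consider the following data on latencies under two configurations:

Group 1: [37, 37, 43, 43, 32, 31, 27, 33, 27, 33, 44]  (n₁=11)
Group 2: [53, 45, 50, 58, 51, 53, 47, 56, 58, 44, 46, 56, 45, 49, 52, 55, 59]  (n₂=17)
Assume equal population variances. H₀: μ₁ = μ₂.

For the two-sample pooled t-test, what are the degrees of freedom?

df = n₁ + n₂ − 2 = 11 + 17 − 2 = 26

degrees of freedom = 26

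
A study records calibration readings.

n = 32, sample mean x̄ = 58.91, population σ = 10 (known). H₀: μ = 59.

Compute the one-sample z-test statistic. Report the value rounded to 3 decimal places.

test statistic = -0.051

SE = σ/√n = 10/√32 = 1.7678
z = (x̄−μ₀)/SE = (58.91−59)/1.7678 = -0.0509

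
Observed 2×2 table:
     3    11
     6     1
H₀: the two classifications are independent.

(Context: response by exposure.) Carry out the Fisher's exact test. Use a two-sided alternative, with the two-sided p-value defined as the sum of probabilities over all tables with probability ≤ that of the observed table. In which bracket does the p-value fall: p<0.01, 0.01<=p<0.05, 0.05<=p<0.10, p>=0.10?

p-value bracket: 0.01<=p<0.05

Margins: r₁=14, r₂=7, c₁=9, c₂=12, n=21
p_obs = C(14,3)·C(7,6)/C(21,9); sum pmf over tables with pmf ≤ p_obs
p-value (two-sided) = 0.01579
→ bracket: 0.01<=p<0.05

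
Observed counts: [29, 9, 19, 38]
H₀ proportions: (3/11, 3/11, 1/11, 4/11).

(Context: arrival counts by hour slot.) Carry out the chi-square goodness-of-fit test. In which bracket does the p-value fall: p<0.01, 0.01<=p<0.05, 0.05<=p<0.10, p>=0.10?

n = 95; E_i = n·p_i = [25.91, 25.91, 8.64, 34.55]
χ² = (29−25.91)²/25.91 + (9−25.91)²/25.91 + (19−8.64)²/8.64 + (38−34.55)²/34.55 = 24.1860
df = 3
p-value (upper-tail) = 0.00002
→ bracket: p<0.01

p-value bracket: p<0.01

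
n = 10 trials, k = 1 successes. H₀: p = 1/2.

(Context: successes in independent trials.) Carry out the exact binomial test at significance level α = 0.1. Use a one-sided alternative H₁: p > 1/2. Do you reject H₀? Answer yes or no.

Exact binomial: n=10, k=1, p₀=1/2=0.5000
P(X≥1) from Σ C(n,i)·p₀^i·(1−p₀)^(n−i)
p-value (one-sided, H₁ greater) = 0.99902
At α=0.1: p ≥ α → fail to reject H₀

reject H₀: no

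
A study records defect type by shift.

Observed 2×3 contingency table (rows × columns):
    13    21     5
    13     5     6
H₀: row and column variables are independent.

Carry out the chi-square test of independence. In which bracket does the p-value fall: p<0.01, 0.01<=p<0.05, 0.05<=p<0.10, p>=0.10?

p-value bracket: 0.01<=p<0.05

Row totals [39, 24], col totals [26, 26, 11], n=63
χ² = (13−16.10)²/16.10 + (21−16.10)²/16.10 + (5−6.81)²/6.81 + (13−9.90)²/9.90 + (5−9.90)²/9.90 + (6−4.19)²/4.19 = 6.7482
df = 2
p-value (upper-tail) = 0.03425
→ bracket: 0.01<=p<0.05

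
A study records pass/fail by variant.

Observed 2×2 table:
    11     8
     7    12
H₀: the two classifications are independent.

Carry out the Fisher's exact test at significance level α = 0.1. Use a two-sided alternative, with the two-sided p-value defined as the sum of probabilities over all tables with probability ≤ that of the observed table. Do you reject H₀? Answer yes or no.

Margins: r₁=19, r₂=19, c₁=18, c₂=20, n=38
p_obs = C(19,11)·C(19,7)/C(38,18); sum pmf over tables with pmf ≤ p_obs
p-value (two-sided) = 0.32998
At α=0.1: p ≥ α → fail to reject H₀

reject H₀: no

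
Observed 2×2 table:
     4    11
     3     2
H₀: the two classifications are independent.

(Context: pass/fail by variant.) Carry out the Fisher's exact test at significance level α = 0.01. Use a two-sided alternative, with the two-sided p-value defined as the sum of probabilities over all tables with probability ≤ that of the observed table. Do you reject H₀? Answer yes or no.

reject H₀: no

Margins: r₁=15, r₂=5, c₁=7, c₂=13, n=20
p_obs = C(15,4)·C(5,3)/C(20,7); sum pmf over tables with pmf ≤ p_obs
p-value (two-sided) = 0.28980
At α=0.01: p ≥ α → fail to reject H₀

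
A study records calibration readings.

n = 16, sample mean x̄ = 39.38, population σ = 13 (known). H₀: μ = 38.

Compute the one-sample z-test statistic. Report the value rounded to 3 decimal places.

SE = σ/√n = 13/√16 = 3.2500
z = (x̄−μ₀)/SE = (39.38−38)/3.2500 = 0.4246

test statistic = 0.425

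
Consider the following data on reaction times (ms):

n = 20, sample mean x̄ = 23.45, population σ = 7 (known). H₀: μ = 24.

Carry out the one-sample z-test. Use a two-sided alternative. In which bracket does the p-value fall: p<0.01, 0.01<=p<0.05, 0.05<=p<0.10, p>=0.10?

p-value bracket: p>=0.10

SE = σ/√n = 7/√20 = 1.5652
z = (x̄−μ₀)/SE = (23.45−24)/1.5652 = -0.3514
p-value (two-sided) = 0.72530
→ bracket: p>=0.10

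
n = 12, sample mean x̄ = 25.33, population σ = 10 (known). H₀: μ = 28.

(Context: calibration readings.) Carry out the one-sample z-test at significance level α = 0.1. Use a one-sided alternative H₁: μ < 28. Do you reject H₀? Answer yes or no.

reject H₀: no

SE = σ/√n = 10/√12 = 2.8868
z = (x̄−μ₀)/SE = (25.33−28)/2.8868 = -0.9249
p-value (one-sided, H₁ less) = 0.17751
At α=0.1: p ≥ α → fail to reject H₀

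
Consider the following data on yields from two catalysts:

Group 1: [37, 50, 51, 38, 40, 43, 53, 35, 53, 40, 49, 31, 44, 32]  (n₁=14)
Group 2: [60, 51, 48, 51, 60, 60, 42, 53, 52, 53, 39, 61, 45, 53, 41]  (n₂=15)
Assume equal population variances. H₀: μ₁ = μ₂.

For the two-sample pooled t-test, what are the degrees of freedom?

df = n₁ + n₂ − 2 = 14 + 15 − 2 = 27

degrees of freedom = 27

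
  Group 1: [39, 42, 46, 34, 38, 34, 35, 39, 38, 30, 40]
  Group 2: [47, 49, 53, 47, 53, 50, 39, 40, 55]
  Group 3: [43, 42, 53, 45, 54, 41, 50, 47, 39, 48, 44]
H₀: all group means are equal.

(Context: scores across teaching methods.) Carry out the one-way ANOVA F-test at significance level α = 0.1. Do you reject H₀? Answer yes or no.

reject H₀: yes

Group means [37.73, 48.11, 46.00], grand mean 43.677
SSB = Σnᵢ(x̄ᵢ−x̄)² = 625.703; SSW = ΣΣ(x−x̄ᵢ)² = 679.071
MSB = 625.703/2 = 312.8517; MSW = 679.071/28 = 24.2525
F = MSB/MSW = 12.8998
df = (2, 28)
p-value (upper-tail) = 0.00011
At α=0.1: p < α → reject H₀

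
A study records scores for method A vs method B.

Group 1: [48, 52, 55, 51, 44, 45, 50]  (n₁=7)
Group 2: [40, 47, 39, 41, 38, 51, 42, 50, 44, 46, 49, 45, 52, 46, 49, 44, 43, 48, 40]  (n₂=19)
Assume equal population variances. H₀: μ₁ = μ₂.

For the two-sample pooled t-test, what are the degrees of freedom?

df = n₁ + n₂ − 2 = 7 + 19 − 2 = 24

degrees of freedom = 24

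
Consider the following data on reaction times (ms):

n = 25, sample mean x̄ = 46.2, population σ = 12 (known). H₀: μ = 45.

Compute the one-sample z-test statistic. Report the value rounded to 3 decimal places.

test statistic = 0.500

SE = σ/√n = 12/√25 = 2.4000
z = (x̄−μ₀)/SE = (46.2−45)/2.4000 = 0.5000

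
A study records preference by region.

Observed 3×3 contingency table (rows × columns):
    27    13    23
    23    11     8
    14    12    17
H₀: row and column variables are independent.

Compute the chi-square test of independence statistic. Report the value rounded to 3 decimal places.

Row totals [63, 42, 43], col totals [64, 36, 48], n=148
χ² = (27−27.24)²/27.24 + (13−15.32)²/15.32 + (23−20.43)²/20.43 + (23−18.16)²/18.16 + (11−10.22)²/10.22 + (8−13.62)²/13.62 + (14−18.59)²/18.59 + (12−10.46)²/10.46 + (17−13.95)²/13.95 = 6.3772
df = 4

test statistic = 6.377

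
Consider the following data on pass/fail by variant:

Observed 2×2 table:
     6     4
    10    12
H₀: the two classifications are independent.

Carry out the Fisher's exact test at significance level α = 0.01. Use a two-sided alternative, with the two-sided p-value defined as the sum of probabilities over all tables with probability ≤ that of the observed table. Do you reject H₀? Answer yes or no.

Margins: r₁=10, r₂=22, c₁=16, c₂=16, n=32
p_obs = C(10,6)·C(22,10)/C(32,16); sum pmf over tables with pmf ≤ p_obs
p-value (two-sided) = 0.70425
At α=0.01: p ≥ α → fail to reject H₀

reject H₀: no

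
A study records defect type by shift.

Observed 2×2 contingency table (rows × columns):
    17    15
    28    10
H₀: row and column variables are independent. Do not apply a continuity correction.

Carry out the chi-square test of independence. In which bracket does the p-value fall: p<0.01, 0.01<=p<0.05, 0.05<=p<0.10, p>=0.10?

Row totals [32, 38], col totals [45, 25], n=70
χ² = (17−20.57)²/20.57 + (15−11.43)²/11.43 + (28−24.43)²/24.43 + (10−13.57)²/13.57 = 3.1981
df = 1
p-value (upper-tail) = 0.07372
→ bracket: 0.05<=p<0.10

p-value bracket: 0.05<=p<0.10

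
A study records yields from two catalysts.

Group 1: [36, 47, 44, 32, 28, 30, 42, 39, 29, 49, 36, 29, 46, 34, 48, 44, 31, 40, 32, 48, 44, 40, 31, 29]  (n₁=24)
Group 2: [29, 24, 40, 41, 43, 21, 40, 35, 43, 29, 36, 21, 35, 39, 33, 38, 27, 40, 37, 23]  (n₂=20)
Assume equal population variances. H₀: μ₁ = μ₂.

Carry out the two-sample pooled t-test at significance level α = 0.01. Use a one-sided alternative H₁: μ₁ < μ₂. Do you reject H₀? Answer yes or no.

reject H₀: no

x̄₁=37.833, s₁=7.221, n₁=24
x̄₂=33.700, s₂=7.371, n₂=20
s_p² = [23·7.221² + 19·7.371²]/42 = 53.1317
SE = √(s_p²·(1/24+1/20)) = 2.2069
t = (37.833−33.700)/2.2069 = 1.8729
df = 42
p-value (one-sided, H₁ less) = 0.96597
At α=0.01: p ≥ α → fail to reject H₀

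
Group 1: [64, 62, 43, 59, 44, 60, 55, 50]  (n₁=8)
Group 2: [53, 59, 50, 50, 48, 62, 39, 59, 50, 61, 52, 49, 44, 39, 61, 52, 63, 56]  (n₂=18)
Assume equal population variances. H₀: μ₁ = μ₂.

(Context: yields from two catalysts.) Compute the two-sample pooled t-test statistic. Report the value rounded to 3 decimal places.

x̄₁=54.625, s₁=8.105, n₁=8
x̄₂=52.611, s₂=7.397, n₂=18
s_p² = [7·8.105² + 17·7.397²]/24 = 57.9230
SE = √(s_p²·(1/8+1/18)) = 3.2339
t = (54.625−52.611)/3.2339 = 0.6227
df = 24

test statistic = 0.623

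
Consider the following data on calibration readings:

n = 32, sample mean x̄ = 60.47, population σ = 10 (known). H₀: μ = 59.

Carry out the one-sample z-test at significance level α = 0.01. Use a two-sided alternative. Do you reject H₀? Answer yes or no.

reject H₀: no

SE = σ/√n = 10/√32 = 1.7678
z = (x̄−μ₀)/SE = (60.47−59)/1.7678 = 0.8316
p-value (two-sided) = 0.40566
At α=0.01: p ≥ α → fail to reject H₀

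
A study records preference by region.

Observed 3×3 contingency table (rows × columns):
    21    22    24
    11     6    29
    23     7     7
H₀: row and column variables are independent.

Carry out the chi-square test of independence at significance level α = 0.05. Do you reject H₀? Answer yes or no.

Row totals [67, 46, 37], col totals [55, 35, 60], n=150
χ² = (21−24.57)²/24.57 + (22−15.63)²/15.63 + (24−26.80)²/26.80 + (11−16.87)²/16.87 + (6−10.73)²/10.73 + (29−18.40)²/18.40 + (23−13.57)²/13.57 + (7−8.63)²/8.63 + (7−14.80)²/14.80 = 24.6168
df = 4
p-value (upper-tail) = 0.00006
At α=0.05: p < α → reject H₀

reject H₀: yes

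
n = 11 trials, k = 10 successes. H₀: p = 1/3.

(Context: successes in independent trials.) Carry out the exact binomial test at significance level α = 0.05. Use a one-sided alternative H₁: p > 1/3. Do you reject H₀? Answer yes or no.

reject H₀: yes

Exact binomial: n=11, k=10, p₀=1/3=0.3333
P(X≥10) from Σ C(n,i)·p₀^i·(1−p₀)^(n−i)
p-value (one-sided, H₁ greater) = 0.00013
At α=0.05: p < α → reject H₀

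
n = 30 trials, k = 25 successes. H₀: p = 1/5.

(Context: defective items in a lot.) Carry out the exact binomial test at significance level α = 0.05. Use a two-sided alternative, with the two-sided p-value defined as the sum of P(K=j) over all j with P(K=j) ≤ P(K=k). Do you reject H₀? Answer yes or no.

reject H₀: yes

Exact binomial: n=30, k=25, p₀=1/5=0.2000
P(X=j) = C(n,j)·p₀^j·(1−p₀)^(n−j); p = Σ P(X=j) over j with P(X=j) ≤ P(X=25)
p-value (two-sided) = 0.00000
At α=0.05: p < α → reject H₀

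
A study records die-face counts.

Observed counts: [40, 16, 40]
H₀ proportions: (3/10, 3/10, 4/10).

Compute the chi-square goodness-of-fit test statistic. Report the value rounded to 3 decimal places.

test statistic = 10.111

n = 96; E_i = n·p_i = [28.80, 28.80, 38.40]
χ² = (40−28.80)²/28.80 + (16−28.80)²/28.80 + (40−38.40)²/38.40 = 10.1111
df = 2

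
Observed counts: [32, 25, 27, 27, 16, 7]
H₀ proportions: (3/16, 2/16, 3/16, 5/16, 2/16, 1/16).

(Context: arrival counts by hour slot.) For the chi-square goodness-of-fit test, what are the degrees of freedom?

degrees of freedom = 5

df = k − 1 = 6 − 1 = 5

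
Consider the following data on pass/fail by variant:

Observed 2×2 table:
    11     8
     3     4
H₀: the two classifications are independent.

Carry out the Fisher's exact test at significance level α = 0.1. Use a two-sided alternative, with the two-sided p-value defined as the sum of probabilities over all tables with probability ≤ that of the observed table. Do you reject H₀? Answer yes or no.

reject H₀: no

Margins: r₁=19, r₂=7, c₁=14, c₂=12, n=26
p_obs = C(19,11)·C(7,3)/C(26,14); sum pmf over tables with pmf ≤ p_obs
p-value (two-sided) = 0.66522
At α=0.1: p ≥ α → fail to reject H₀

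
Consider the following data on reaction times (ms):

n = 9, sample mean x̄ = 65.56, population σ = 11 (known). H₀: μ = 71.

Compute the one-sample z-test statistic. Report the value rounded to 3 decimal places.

test statistic = -1.484

SE = σ/√n = 11/√9 = 3.6667
z = (x̄−μ₀)/SE = (65.56−71)/3.6667 = -1.4836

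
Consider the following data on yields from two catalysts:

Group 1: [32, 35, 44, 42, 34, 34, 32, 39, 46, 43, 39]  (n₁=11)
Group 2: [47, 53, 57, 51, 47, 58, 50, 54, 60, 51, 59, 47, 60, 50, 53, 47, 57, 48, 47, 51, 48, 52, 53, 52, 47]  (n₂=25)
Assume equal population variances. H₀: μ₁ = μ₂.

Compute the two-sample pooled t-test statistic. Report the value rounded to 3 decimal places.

test statistic = -8.283

x̄₁=38.182, s₁=5.056, n₁=11
x̄₂=51.960, s₂=4.392, n₂=25
s_p² = [10·5.056² + 24·4.392²]/34 = 21.1352
SE = √(s_p²·(1/11+1/25)) = 1.6634
t = (38.182−51.960)/1.6634 = -8.2833
df = 34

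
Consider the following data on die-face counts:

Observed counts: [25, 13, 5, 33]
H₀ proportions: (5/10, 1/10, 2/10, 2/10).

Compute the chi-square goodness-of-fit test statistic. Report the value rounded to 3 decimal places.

test statistic = 35.974

n = 76; E_i = n·p_i = [38.00, 7.60, 15.20, 15.20]
χ² = (25−38.00)²/38.00 + (13−7.60)²/7.60 + (5−15.20)²/15.20 + (33−15.20)²/15.20 = 35.9737
df = 3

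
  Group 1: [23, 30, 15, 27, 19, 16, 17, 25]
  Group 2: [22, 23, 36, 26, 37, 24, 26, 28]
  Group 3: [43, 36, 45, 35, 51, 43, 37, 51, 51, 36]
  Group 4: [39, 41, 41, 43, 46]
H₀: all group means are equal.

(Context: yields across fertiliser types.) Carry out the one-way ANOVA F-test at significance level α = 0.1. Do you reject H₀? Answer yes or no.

Group means [21.50, 27.75, 42.80, 42.00], grand mean 33.290
SSB = Σnᵢ(x̄ᵢ−x̄)² = 2641.287; SSW = ΣΣ(x−x̄ᵢ)² = 867.100
MSB = 2641.287/3 = 880.4290; MSW = 867.100/27 = 32.1148
F = MSB/MSW = 27.4150
df = (3, 27)
p-value (upper-tail) = 0.00000
At α=0.1: p < α → reject H₀

reject H₀: yes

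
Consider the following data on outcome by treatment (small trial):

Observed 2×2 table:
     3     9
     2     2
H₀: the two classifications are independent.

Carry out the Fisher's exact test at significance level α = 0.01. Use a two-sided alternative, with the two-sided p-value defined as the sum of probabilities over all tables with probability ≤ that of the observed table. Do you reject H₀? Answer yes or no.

Margins: r₁=12, r₂=4, c₁=5, c₂=11, n=16
p_obs = C(12,3)·C(4,2)/C(16,5); sum pmf over tables with pmf ≤ p_obs
p-value (two-sided) = 0.54670
At α=0.01: p ≥ α → fail to reject H₀

reject H₀: no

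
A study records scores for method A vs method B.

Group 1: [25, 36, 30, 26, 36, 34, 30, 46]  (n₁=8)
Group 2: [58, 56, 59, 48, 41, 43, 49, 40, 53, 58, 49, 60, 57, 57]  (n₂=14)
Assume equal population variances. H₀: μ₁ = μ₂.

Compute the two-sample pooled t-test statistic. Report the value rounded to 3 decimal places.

test statistic = -6.258

x̄₁=32.875, s₁=6.749, n₁=8
x̄₂=52.000, s₂=6.972, n₂=14
s_p² = [7·6.749² + 13·6.972²]/20 = 47.5438
SE = √(s_p²·(1/8+1/14)) = 3.0560
t = (32.875−52.000)/3.0560 = -6.2582
df = 20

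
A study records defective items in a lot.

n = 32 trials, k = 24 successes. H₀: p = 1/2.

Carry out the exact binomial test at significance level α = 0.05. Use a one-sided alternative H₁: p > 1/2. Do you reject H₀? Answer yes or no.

reject H₀: yes

Exact binomial: n=32, k=24, p₀=1/2=0.5000
P(X≥24) from Σ C(n,i)·p₀^i·(1−p₀)^(n−i)
p-value (one-sided, H₁ greater) = 0.00350
At α=0.05: p < α → reject H₀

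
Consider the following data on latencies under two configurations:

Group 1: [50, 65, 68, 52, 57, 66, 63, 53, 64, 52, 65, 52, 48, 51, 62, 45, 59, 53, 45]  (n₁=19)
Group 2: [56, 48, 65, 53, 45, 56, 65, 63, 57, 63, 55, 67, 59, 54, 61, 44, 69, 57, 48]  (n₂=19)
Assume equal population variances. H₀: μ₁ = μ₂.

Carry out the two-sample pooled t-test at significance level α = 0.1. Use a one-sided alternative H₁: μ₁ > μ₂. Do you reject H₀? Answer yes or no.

reject H₀: no

x̄₁=56.316, s₁=7.439, n₁=19
x̄₂=57.105, s₂=7.340, n₂=19
s_p² = [18·7.439² + 18·7.340²]/36 = 54.6082
SE = √(s_p²·(1/19+1/19)) = 2.3975
t = (56.316−57.105)/2.3975 = -0.3293
df = 36
p-value (one-sided, H₁ greater) = 0.62808
At α=0.1: p ≥ α → fail to reject H₀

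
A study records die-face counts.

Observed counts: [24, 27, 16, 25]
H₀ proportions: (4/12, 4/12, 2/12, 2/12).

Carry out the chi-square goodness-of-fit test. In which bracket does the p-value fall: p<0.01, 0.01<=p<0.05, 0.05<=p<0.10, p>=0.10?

n = 92; E_i = n·p_i = [30.67, 30.67, 15.33, 15.33]
χ² = (24−30.67)²/30.67 + (27−30.67)²/30.67 + (16−15.33)²/15.33 + (25−15.33)²/15.33 = 8.0109
df = 3
p-value (upper-tail) = 0.04579
→ bracket: 0.01<=p<0.05

p-value bracket: 0.01<=p<0.05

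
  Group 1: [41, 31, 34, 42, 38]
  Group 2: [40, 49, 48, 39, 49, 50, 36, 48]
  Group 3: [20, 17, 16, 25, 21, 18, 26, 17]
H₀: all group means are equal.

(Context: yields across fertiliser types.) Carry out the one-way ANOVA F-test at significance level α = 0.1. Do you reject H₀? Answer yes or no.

reject H₀: yes

Group means [37.20, 44.88, 20.00], grand mean 33.571
SSB = Σnᵢ(x̄ᵢ−x̄)² = 2561.468; SSW = ΣΣ(x−x̄ᵢ)² = 403.675
MSB = 2561.468/2 = 1280.7339; MSW = 403.675/18 = 22.4264
F = MSB/MSW = 57.1083
df = (2, 18)
p-value (upper-tail) = 0.00000
At α=0.1: p < α → reject H₀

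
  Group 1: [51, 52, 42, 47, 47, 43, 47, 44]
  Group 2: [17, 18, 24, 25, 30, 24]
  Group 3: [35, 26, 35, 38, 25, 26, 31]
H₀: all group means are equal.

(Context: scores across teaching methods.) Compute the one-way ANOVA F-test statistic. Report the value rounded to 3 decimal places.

test statistic = 49.794

Group means [46.62, 23.00, 30.86], grand mean 34.619
SSB = Σnᵢ(x̄ᵢ−x̄)² = 2062.220; SSW = ΣΣ(x−x̄ᵢ)² = 372.732
MSB = 2062.220/2 = 1031.1101; MSW = 372.732/18 = 20.7073
F = MSB/MSW = 49.7944
df = (2, 18)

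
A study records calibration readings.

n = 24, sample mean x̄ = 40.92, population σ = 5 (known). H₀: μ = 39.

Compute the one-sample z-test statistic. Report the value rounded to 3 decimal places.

test statistic = 1.881

SE = σ/√n = 5/√24 = 1.0206
z = (x̄−μ₀)/SE = (40.92−39)/1.0206 = 1.8812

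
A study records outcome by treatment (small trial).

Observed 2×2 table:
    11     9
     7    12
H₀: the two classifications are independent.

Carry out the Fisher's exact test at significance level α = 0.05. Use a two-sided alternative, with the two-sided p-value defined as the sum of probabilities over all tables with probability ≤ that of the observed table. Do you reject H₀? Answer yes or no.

reject H₀: no

Margins: r₁=20, r₂=19, c₁=18, c₂=21, n=39
p_obs = C(20,11)·C(19,7)/C(39,18); sum pmf over tables with pmf ≤ p_obs
p-value (two-sided) = 0.34064
At α=0.05: p ≥ α → fail to reject H₀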